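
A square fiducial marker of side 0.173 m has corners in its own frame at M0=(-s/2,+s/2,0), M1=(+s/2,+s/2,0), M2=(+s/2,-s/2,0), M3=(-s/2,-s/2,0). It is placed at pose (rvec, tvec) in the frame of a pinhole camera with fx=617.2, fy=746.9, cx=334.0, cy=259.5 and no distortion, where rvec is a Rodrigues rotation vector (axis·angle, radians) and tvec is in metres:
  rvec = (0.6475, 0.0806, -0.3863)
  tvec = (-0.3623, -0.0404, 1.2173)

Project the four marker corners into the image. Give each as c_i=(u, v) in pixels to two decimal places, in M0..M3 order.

Intrinsics K: fx=617.2, fy=746.9, cx=334.0, cy=259.5
Marker side s = 0.173 m; corners in marker frame (Z=0):
  M0 = (-0.0865, +0.0865, 0)
  M1 = (+0.0865, +0.0865, 0)
  M2 = (+0.0865, -0.0865, 0)
  M3 = (-0.0865, -0.0865, 0)
rvec = (0.6475, 0.0806, -0.3863), |rvec| = θ = 0.75827 rad = 43.446°
Rodrigues: sinθ=0.68767, 1−cosθ=0.27398; R = I + sinθ·[k]× + (1−cosθ)·[k]×²:
    [+0.92580 +0.37520 -0.04609]
    [-0.32546 +0.72912 -0.60205]
    [-0.19228 +0.57237 +0.79713]
t = (-0.3623, -0.0404, 1.2173) m
M0: Pc = R·M0+t = (-0.40993, +0.05082, +1.28344); u = 617.2·(-0.40993)/1.28344 + 334.0 = 136.8686, v = 746.9·(+0.05082)/1.28344 + 259.5 = 289.0755
M1: Pc = R·M1+t = (-0.24976, -0.00548, +1.25018); u = 617.2·(-0.24976)/1.25018 + 334.0 = 210.6942, v = 746.9·(-0.00548)/1.25018 + 259.5 = 256.2238
M2: Pc = R·M2+t = (-0.31467, -0.13162, +1.15116); u = 617.2·(-0.31467)/1.15116 + 334.0 = 165.2861, v = 746.9·(-0.13162)/1.15116 + 259.5 = 174.1007
M3: Pc = R·M3+t = (-0.47484, -0.07532, +1.18442); u = 617.2·(-0.47484)/1.18442 + 334.0 = 86.5638, v = 746.9·(-0.07532)/1.18442 + 259.5 = 212.0053

c0=(136.87, 289.08) c1=(210.69, 256.22) c2=(165.29, 174.10) c3=(86.56, 212.01)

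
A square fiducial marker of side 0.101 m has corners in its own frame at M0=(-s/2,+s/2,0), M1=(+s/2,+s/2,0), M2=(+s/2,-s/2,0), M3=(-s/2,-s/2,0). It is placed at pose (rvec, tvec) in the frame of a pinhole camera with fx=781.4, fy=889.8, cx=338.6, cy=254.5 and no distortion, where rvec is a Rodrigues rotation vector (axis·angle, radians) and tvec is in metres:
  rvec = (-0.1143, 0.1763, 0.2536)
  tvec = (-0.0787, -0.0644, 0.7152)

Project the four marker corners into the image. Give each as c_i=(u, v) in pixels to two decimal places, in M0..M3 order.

c0=(186.80, 220.02) c1=(289.94, 249.72) c2=(319.34, 128.11) c3=(216.73, 101.93)

Intrinsics K: fx=781.4, fy=889.8, cx=338.6, cy=254.5
Marker side s = 0.101 m; corners in marker frame (Z=0):
  M0 = (-0.0505, +0.0505, 0)
  M1 = (+0.0505, +0.0505, 0)
  M2 = (+0.0505, -0.0505, 0)
  M3 = (-0.0505, -0.0505, 0)
rvec = (-0.1143, 0.1763, 0.2536), |rvec| = θ = 0.32933 rad = 18.869°
Rodrigues: sinθ=0.32341, 1−cosθ=0.05374; R = I + sinθ·[k]× + (1−cosθ)·[k]×²:
    [+0.95273 -0.25903 +0.15877]
    [+0.23906 +0.96166 +0.13440]
    [-0.18749 -0.09009 +0.97813]
t = (-0.0787, -0.0644, 0.7152) m
M0: Pc = R·M0+t = (-0.13989, -0.02791, +0.72012); u = 781.4·(-0.13989)/0.72012 + 338.6 = 186.8015, v = 889.8·(-0.02791)/0.72012 + 254.5 = 220.0154
M1: Pc = R·M1+t = (-0.04367, -0.00376, +0.70118); u = 781.4·(-0.04367)/0.70118 + 338.6 = 289.9364, v = 889.8·(-0.00376)/0.70118 + 254.5 = 249.7237
M2: Pc = R·M2+t = (-0.01751, -0.10089, +0.71028); u = 781.4·(-0.01751)/0.71028 + 338.6 = 319.3409, v = 889.8·(-0.10089)/0.71028 + 254.5 = 128.1089
M3: Pc = R·M3+t = (-0.11373, -0.12504, +0.72922); u = 781.4·(-0.11373)/0.72922 + 338.6 = 216.7293, v = 889.8·(-0.12504)/0.72922 + 254.5 = 101.9295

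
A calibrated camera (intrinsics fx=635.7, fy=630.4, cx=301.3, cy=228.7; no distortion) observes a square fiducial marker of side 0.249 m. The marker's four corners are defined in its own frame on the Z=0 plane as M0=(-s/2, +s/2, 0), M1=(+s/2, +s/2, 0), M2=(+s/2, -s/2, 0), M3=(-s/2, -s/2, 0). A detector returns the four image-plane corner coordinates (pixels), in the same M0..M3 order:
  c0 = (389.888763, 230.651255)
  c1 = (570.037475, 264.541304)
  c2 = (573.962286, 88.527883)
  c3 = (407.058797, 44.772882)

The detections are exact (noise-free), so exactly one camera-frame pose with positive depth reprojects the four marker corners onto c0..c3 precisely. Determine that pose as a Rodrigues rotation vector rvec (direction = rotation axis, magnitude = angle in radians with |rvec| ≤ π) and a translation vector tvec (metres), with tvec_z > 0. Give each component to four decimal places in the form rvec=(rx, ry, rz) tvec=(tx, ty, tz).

Intrinsics K: fx=635.7, fy=630.4, cx=301.3, cy=228.7
Marker side s = 0.249 m; corners in marker frame (Z=0):
  M0 = (-0.1245, +0.1245, 0)
  M1 = (+0.1245, +0.1245, 0)
  M2 = (+0.1245, -0.1245, 0)
  M3 = (-0.1245, -0.1245, 0)
Detected image corners:
  c0 = (389.888763, 230.651255) px
  c1 = (570.037475, 264.541304) px
  c2 = (573.962286, 88.527883) px
  c3 = (407.058797, 44.772882) px
Planar DLT: solve 8×8 A·h = b for H (H[2,2]=1):
  H  [+832.31221 -181.88619 +488.46285]
  H  [+200.78810 +680.51593 +154.54209]
  H  [+0.28106 -0.28946 +1.00000]
B = K⁻¹H; ‖b₁‖=1.228427, ‖b₂‖=1.228427; λ = 2/(‖b₁‖+‖b₂‖) = 0.814049, sign → tz>0 ⇒ λ=+0.814049
r₁ = λ·B[:,0] = (+0.95738,+0.17628,+0.22879); r₂ = λ·B[:,1] = (-0.12123,+0.96425,-0.23564)
r₃ = r₁×r₂ = (-0.26215,+0.19786,+0.94453); SVD([r₁ r₂ r₃]) → R = UVᵀ:
  R  [+0.95738 -0.12123 -0.26215]
  R  [+0.17628 +0.96425 +0.19786]
  R  [+0.22879 -0.23564 +0.94453]
t = (+0.23967, -0.09576, +0.81405) m
tr R = 2.866157; θ = arccos((tr R − 1)/2) = 0.367917 rad = 21.080°
axis k = ((R−Rᵀ)₃₂, (R−Rᵀ)₁₃, (R−Rᵀ)₂₁) / (2 sinθ) = (-0.602623, -0.682490, +0.413586)
rvec = θ·k = (-0.221715, -0.251099, +0.152165)

rvec=(-0.2217, -0.2511, 0.1522) tvec=(0.2397, -0.0958, 0.8140)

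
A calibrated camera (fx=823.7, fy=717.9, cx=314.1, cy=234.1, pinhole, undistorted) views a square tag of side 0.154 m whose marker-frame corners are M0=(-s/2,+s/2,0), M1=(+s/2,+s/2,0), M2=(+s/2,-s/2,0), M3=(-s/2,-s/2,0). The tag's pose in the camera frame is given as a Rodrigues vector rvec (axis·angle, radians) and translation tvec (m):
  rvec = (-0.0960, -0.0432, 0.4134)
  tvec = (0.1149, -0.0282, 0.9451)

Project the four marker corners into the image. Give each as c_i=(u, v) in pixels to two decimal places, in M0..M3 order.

Intrinsics K: fx=823.7, fy=717.9, cx=314.1, cy=234.1
Marker side s = 0.154 m; corners in marker frame (Z=0):
  M0 = (-0.0770, +0.0770, 0)
  M1 = (+0.0770, +0.0770, 0)
  M2 = (+0.0770, -0.0770, 0)
  M3 = (-0.0770, -0.0770, 0)
rvec = (-0.0960, -0.0432, 0.4134), |rvec| = θ = 0.42659 rad = 24.442°
Rodrigues: sinθ=0.41377, 1−cosθ=0.08962; R = I + sinθ·[k]× + (1−cosθ)·[k]×²:
    [+0.91492 -0.39893 -0.06145]
    [+0.40302 +0.91130 +0.08432]
    [+0.02236 -0.10191 +0.99454]
t = (0.1149, -0.0282, 0.9451) m
M0: Pc = R·M0+t = (+0.01373, +0.01094, +0.93553); u = 823.7·(+0.01373)/0.93553 + 314.1 = 326.1917, v = 717.9·(+0.01094)/0.93553 + 234.1 = 242.4933
M1: Pc = R·M1+t = (+0.15463, +0.07300, +0.93897); u = 823.7·(+0.15463)/0.93897 + 314.1 = 449.7475, v = 717.9·(+0.07300)/0.93897 + 234.1 = 289.9145
M2: Pc = R·M2+t = (+0.21607, -0.06734, +0.95467); u = 823.7·(+0.21607)/0.95467 + 314.1 = 500.5250, v = 717.9·(-0.06734)/0.95467 + 234.1 = 183.4628
M3: Pc = R·M3+t = (+0.07517, -0.12940, +0.95123); u = 823.7·(+0.07517)/0.95123 + 314.1 = 379.1915, v = 717.9·(-0.12940)/0.95123 + 234.1 = 136.4386

c0=(326.19, 242.49) c1=(449.75, 289.91) c2=(500.52, 183.46) c3=(379.19, 136.44)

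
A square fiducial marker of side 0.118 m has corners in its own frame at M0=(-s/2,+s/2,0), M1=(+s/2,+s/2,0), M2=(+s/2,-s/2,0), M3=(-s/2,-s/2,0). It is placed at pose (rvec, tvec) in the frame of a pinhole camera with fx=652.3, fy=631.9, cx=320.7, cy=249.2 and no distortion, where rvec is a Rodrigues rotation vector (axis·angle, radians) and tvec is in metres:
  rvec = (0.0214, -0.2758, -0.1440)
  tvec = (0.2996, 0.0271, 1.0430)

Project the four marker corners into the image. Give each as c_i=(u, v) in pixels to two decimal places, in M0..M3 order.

Intrinsics K: fx=652.3, fy=631.9, cx=320.7, cy=249.2
Marker side s = 0.118 m; corners in marker frame (Z=0):
  M0 = (-0.0590, +0.0590, 0)
  M1 = (+0.0590, +0.0590, 0)
  M2 = (+0.0590, -0.0590, 0)
  M3 = (-0.0590, -0.0590, 0)
rvec = (0.0214, -0.2758, -0.1440), |rvec| = θ = 0.31186 rad = 17.869°
Rodrigues: sinθ=0.30683, 1−cosθ=0.04824; R = I + sinθ·[k]× + (1−cosθ)·[k]×²:
    [+0.95199 +0.13875 -0.27288]
    [-0.14460 +0.98949 -0.00136]
    [+0.26982 +0.04075 +0.96205]
t = (0.2996, 0.0271, 1.0430) m
M0: Pc = R·M0+t = (+0.25162, +0.09401, +1.02948); u = 652.3·(+0.25162)/1.02948 + 320.7 = 480.1302, v = 631.9·(+0.09401)/1.02948 + 249.2 = 306.9045
M1: Pc = R·M1+t = (+0.36395, +0.07695, +1.06132); u = 652.3·(+0.36395)/1.06132 + 320.7 = 544.3895, v = 631.9·(+0.07695)/1.06132 + 249.2 = 295.0141
M2: Pc = R·M2+t = (+0.34758, -0.03981, +1.05652); u = 652.3·(+0.34758)/1.05652 + 320.7 = 535.2991, v = 631.9·(-0.03981)/1.05652 + 249.2 = 225.3888
M3: Pc = R·M3+t = (+0.23525, -0.02275, +1.02468); u = 652.3·(+0.23525)/1.02468 + 320.7 = 470.4558, v = 631.9·(-0.02275)/1.02468 + 249.2 = 235.1716

c0=(480.13, 306.90) c1=(544.39, 295.01) c2=(535.30, 225.39) c3=(470.46, 235.17)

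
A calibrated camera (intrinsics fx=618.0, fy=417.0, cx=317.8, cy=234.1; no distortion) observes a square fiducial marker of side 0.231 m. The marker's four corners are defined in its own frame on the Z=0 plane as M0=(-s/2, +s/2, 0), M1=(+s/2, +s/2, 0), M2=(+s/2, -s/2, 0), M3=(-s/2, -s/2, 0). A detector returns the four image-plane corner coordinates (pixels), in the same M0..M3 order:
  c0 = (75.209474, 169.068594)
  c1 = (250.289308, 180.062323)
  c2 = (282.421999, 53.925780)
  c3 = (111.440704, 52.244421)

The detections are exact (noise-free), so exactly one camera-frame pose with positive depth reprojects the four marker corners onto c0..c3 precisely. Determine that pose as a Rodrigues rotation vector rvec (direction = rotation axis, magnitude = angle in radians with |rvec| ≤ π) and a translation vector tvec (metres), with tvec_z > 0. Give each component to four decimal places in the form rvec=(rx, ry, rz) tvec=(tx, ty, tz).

Intrinsics K: fx=618.0, fy=417.0, cx=317.8, cy=234.1
Marker side s = 0.231 m; corners in marker frame (Z=0):
  M0 = (-0.1155, +0.1155, 0)
  M1 = (+0.1155, +0.1155, 0)
  M2 = (+0.1155, -0.1155, 0)
  M3 = (-0.1155, -0.1155, 0)
Detected image corners:
  c0 = (75.209474, 169.068594) px
  c1 = (250.289308, 180.062323) px
  c2 = (282.421999, 53.925780) px
  c3 = (111.440704, 52.244421) px
Planar DLT: solve 8×8 A·h = b for H (H[2,2]=1):
  H  [+690.76053 -178.22720 +176.93953]
  H  [-9.73704 +506.19814 +112.53975]
  H  [-0.32317 -0.16638 +1.00000]
B = K⁻¹H; ‖b₁‖=1.333373, ‖b₂‖=1.333373; λ = 2/(‖b₁‖+‖b₂‖) = 0.749978, sign → tz>0 ⇒ λ=+0.749978
r₁ = λ·B[:,0] = (+0.96291,+0.11855,-0.24237); r₂ = λ·B[:,1] = (-0.15212,+0.98045,-0.12478)
r₃ = r₁×r₂ = (+0.22284,+0.15702,+0.96213); SVD([r₁ r₂ r₃]) → R = UVᵀ:
  R  [+0.96291 -0.15212 +0.22284]
  R  [+0.11855 +0.98045 +0.15702]
  R  [-0.24237 -0.12478 +0.96213]
t = (-0.17094, -0.21863, +0.74998) m
tr R = 2.905492; θ = arccos((tr R − 1)/2) = 0.308645 rad = 17.684°
axis k = ((R−Rᵀ)₃₂, (R−Rᵀ)₁₃, (R−Rᵀ)₂₁) / (2 sinθ) = (-0.463853, +0.765733, +0.445526)
rvec = θ·k = (-0.143166, +0.236340, +0.137509)

rvec=(-0.1432, 0.2363, 0.1375) tvec=(-0.1709, -0.2186, 0.7500)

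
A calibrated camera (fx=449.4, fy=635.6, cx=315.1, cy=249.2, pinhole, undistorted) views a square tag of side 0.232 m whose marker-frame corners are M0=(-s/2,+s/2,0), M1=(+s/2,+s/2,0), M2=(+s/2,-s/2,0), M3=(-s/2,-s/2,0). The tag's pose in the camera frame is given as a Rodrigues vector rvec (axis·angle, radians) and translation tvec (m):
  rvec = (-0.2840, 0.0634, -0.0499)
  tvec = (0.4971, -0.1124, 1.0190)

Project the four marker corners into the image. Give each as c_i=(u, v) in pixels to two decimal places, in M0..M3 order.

Intrinsics K: fx=449.4, fy=635.6, cx=315.1, cy=249.2
Marker side s = 0.232 m; corners in marker frame (Z=0):
  M0 = (-0.1160, +0.1160, 0)
  M1 = (+0.1160, +0.1160, 0)
  M2 = (+0.1160, -0.1160, 0)
  M3 = (-0.1160, -0.1160, 0)
rvec = (-0.2840, 0.0634, -0.0499), |rvec| = θ = 0.29524 rad = 16.916°
Rodrigues: sinθ=0.29097, 1−cosθ=0.04327; R = I + sinθ·[k]× + (1−cosθ)·[k]×²:
    [+0.99677 +0.04024 +0.06952]
    [-0.05812 +0.95873 +0.27832]
    [-0.05545 -0.28146 +0.95797]
t = (0.4971, -0.1124, 1.0190) m
M0: Pc = R·M0+t = (+0.38614, +0.00555, +0.99278); u = 449.4·(+0.38614)/0.99278 + 315.1 = 489.8941, v = 635.6·(+0.00555)/0.99278 + 249.2 = 252.7557
M1: Pc = R·M1+t = (+0.61739, -0.00793, +0.97992); u = 449.4·(+0.61739)/0.97992 + 315.1 = 598.2424, v = 635.6·(-0.00793)/0.97992 + 249.2 = 244.0571
M2: Pc = R·M2+t = (+0.60806, -0.23035, +1.04522); u = 449.4·(+0.60806)/1.04522 + 315.1 = 576.5393, v = 635.6·(-0.23035)/1.04522 + 249.2 = 109.1211
M3: Pc = R·M3+t = (+0.37681, -0.21687, +1.05808); u = 449.4·(+0.37681)/1.05808 + 315.1 = 475.1415, v = 635.6·(-0.21687)/1.05808 + 249.2 = 118.9235

c0=(489.89, 252.76) c1=(598.24, 244.06) c2=(576.54, 109.12) c3=(475.14, 118.92)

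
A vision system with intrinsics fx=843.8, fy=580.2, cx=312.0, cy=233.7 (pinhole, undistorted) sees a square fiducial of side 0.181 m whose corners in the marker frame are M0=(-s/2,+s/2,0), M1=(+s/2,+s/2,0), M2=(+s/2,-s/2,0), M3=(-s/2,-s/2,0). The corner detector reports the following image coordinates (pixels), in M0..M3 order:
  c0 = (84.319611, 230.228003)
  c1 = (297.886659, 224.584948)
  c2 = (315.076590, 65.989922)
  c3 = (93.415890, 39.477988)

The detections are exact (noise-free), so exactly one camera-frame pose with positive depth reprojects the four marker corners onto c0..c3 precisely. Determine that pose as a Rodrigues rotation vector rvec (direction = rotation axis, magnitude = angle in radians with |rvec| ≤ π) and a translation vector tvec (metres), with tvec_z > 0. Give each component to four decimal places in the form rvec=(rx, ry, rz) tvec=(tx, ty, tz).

rvec=(0.1831, -0.6623, 0.0194) tvec=(-0.0759, -0.0961, 0.6123)

Intrinsics K: fx=843.8, fy=580.2, cx=312.0, cy=233.7
Marker side s = 0.181 m; corners in marker frame (Z=0):
  M0 = (-0.0905, +0.0905, 0)
  M1 = (+0.0905, +0.0905, 0)
  M2 = (+0.0905, -0.0905, 0)
  M3 = (-0.0905, -0.0905, 0)
Detected image corners:
  c0 = (84.319611, 230.228003) px
  c1 = (297.886659, 224.584948) px
  c2 = (315.076590, 65.989922) px
  c3 = (93.415890, 39.477988) px
Planar DLT: solve 8×8 A·h = b for H (H[2,2]=1):
  H  [+1399.65435 -22.06769 +207.37506]
  H  [+195.74496 +994.24532 +142.64499]
  H  [+1.00117 +0.26595 +1.00000]
B = K⁻¹H; ‖b₁‖=1.633119, ‖b₂‖=1.633119; λ = 2/(‖b₁‖+‖b₂‖) = 0.612325, sign → tz>0 ⇒ λ=+0.612325
r₁ = λ·B[:,0] = (+0.78902,-0.04035,+0.61304); r₂ = λ·B[:,1] = (-0.07623,+0.98370,+0.16285)
r₃ = r₁×r₂ = (-0.60962,-0.17522,+0.77308); SVD([r₁ r₂ r₃]) → R = UVᵀ:
  R  [+0.78902 -0.07623 -0.60962]
  R  [-0.04035 +0.98370 -0.17522]
  R  [+0.61304 +0.16285 +0.77308]
t = (-0.07592, -0.09610, +0.61233) m
tr R = 2.545807; θ = arccos((tr R − 1)/2) = 0.687392 rad = 39.385°
axis k = ((R−Rᵀ)₃₂, (R−Rᵀ)₁₃, (R−Rᵀ)₂₁) / (2 sinθ) = (+0.266398, -0.963448, +0.028276)
rvec = θ·k = (+0.183120, -0.662267, +0.019437)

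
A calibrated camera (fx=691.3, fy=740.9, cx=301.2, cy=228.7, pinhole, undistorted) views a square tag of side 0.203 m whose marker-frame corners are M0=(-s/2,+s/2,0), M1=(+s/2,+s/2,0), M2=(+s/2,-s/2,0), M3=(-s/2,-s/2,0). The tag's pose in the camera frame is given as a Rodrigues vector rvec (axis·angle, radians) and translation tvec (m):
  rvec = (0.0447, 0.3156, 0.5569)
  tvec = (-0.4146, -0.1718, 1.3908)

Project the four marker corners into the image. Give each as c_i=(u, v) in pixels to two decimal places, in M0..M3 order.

c0=(36.69, 156.79) c1=(107.52, 211.36) c2=(157.15, 116.37) c3=(83.00, 64.67)

Intrinsics K: fx=691.3, fy=740.9, cx=301.2, cy=228.7
Marker side s = 0.203 m; corners in marker frame (Z=0):
  M0 = (-0.1015, +0.1015, 0)
  M1 = (+0.1015, +0.1015, 0)
  M2 = (+0.1015, -0.1015, 0)
  M3 = (-0.1015, -0.1015, 0)
rvec = (0.0447, 0.3156, 0.5569), |rvec| = θ = 0.64167 rad = 36.765°
Rodrigues: sinθ=0.59853, 1−cosθ=0.19890; R = I + sinθ·[k]× + (1−cosθ)·[k]×²:
    [+0.80206 -0.51265 +0.30641]
    [+0.52628 +0.84921 +0.04321]
    [-0.28236 +0.12660 +0.95092]
t = (-0.4146, -0.1718, 1.3908) m
M0: Pc = R·M0+t = (-0.54804, -0.13902, +1.43231); u = 691.3·(-0.54804)/1.43231 + 301.2 = 36.6885, v = 740.9·(-0.13902)/1.43231 + 228.7 = 156.7872
M1: Pc = R·M1+t = (-0.38522, -0.03219, +1.37499); u = 691.3·(-0.38522)/1.37499 + 301.2 = 107.5219, v = 740.9·(-0.03219)/1.37499 + 228.7 = 211.3560
M2: Pc = R·M2+t = (-0.28116, -0.20458, +1.34929); u = 691.3·(-0.28116)/1.34929 + 301.2 = 157.1512, v = 740.9·(-0.20458)/1.34929 + 228.7 = 116.3655
M3: Pc = R·M3+t = (-0.44398, -0.31141, +1.40661); u = 691.3·(-0.44398)/1.40661 + 301.2 = 83.0013, v = 740.9·(-0.31141)/1.40661 + 228.7 = 64.6705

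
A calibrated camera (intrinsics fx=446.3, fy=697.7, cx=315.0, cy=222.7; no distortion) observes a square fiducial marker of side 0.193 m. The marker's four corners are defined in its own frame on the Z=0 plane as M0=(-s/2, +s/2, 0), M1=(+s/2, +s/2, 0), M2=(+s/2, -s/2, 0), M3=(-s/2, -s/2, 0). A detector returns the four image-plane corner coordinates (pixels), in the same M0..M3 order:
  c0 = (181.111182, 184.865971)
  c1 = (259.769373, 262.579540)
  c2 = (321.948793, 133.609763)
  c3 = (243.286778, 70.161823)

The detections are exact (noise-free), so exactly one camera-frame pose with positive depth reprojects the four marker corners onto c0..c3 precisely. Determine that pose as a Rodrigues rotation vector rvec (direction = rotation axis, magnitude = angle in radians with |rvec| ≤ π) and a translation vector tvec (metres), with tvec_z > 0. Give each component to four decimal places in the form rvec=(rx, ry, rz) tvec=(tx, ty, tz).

rvec=(-0.3805, 0.2687, 0.5647) tvec=(-0.1200, -0.0758, 0.8361)

Intrinsics K: fx=446.3, fy=697.7, cx=315.0, cy=222.7
Marker side s = 0.193 m; corners in marker frame (Z=0):
  M0 = (-0.0965, +0.0965, 0)
  M1 = (+0.0965, +0.0965, 0)
  M2 = (+0.0965, -0.0965, 0)
  M3 = (-0.0965, -0.0965, 0)
Detected image corners:
  c0 = (181.111182, 184.865971) px
  c1 = (259.769373, 262.579540) px
  c2 = (321.948793, 133.609763) px
  c3 = (243.286778, 70.161823) px
Planar DLT: solve 8×8 A·h = b for H (H[2,2]=1):
  H  [+302.87336 -404.85433 +250.93561]
  H  [+296.76798 +576.27243 +159.45419]
  H  [-0.41622 -0.32876 +1.00000]
B = K⁻¹H; ‖b₁‖=1.195996, ‖b₂‖=1.195996; λ = 2/(‖b₁‖+‖b₂‖) = 0.836123, sign → tz>0 ⇒ λ=+0.836123
r₁ = λ·B[:,0] = (+0.81305,+0.46673,-0.34801); r₂ = λ·B[:,1] = (-0.56447,+0.77834,-0.27488)
r₃ = r₁×r₂ = (+0.14258,+0.41993,+0.89629); SVD([r₁ r₂ r₃]) → R = UVᵀ:
  R  [+0.81305 -0.56447 +0.14258]
  R  [+0.46673 +0.77834 +0.41993]
  R  [-0.34801 -0.27488 +0.89629]
t = (-0.12002, -0.07579, +0.83612) m
tr R = 2.487679; θ = arccos((tr R − 1)/2) = 0.732000 rad = 41.940°
axis k = ((R−Rᵀ)₃₂, (R−Rᵀ)₁₃, (R−Rᵀ)₂₁) / (2 sinθ) = (-0.519791, +0.367014, +0.771439)
rvec = θ·k = (-0.380487, +0.268654, +0.564693)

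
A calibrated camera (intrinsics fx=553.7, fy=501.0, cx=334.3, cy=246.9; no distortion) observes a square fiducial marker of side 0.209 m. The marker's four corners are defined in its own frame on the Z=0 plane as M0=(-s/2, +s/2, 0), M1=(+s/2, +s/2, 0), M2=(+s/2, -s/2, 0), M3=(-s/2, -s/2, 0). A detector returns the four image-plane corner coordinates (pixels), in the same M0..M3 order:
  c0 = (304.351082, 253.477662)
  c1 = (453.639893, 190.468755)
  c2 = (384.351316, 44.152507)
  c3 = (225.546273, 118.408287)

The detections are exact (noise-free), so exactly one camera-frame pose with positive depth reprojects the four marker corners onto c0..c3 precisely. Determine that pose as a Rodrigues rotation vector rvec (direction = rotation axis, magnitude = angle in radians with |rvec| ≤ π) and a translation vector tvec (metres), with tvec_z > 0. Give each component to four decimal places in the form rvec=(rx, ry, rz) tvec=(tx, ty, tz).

rvec=(0.2926, 0.0700, -0.4494) tvec=(0.0093, -0.1241, 0.6776)

Intrinsics K: fx=553.7, fy=501.0, cx=334.3, cy=246.9
Marker side s = 0.209 m; corners in marker frame (Z=0):
  M0 = (-0.1045, +0.1045, 0)
  M1 = (+0.1045, +0.1045, 0)
  M2 = (+0.1045, -0.1045, 0)
  M3 = (-0.1045, -0.1045, 0)
Detected image corners:
  c0 = (304.351082, 253.477662) px
  c1 = (453.639893, 190.468755) px
  c2 = (384.351316, 44.152507) px
  c3 = (225.546273, 118.408287) px
Planar DLT: solve 8×8 A·h = b for H (H[2,2]=1):
  H  [+670.13005 +487.55830 +341.92096]
  H  [-356.56176 +731.51453 +155.17395]
  H  [-0.19304 +0.38836 +1.00000]
B = K⁻¹H; ‖b₁‖=1.475764, ‖b₂‖=1.475764; λ = 2/(‖b₁‖+‖b₂‖) = 0.677615, sign → tz>0 ⇒ λ=+0.677615
r₁ = λ·B[:,0] = (+0.89908,-0.41780,-0.13080); r₂ = λ·B[:,1] = (+0.43779,+0.85970,+0.26316)
r₃ = r₁×r₂ = (+0.00251,-0.29386,+0.95584); SVD([r₁ r₂ r₃]) → R = UVᵀ:
  R  [+0.89908 +0.43779 +0.00251]
  R  [-0.41780 +0.85970 -0.29386]
  R  [-0.13080 +0.26316 +0.95584]
t = (+0.00933, -0.12406, +0.67762) m
tr R = 2.714622; θ = arccos((tr R − 1)/2) = 0.540773 rad = 30.984°
axis k = ((R−Rᵀ)₃₂, (R−Rᵀ)₁₃, (R−Rᵀ)₂₁) / (2 sinθ) = (+0.541011, +0.129476, -0.830989)
rvec = θ·k = (+0.292564, +0.070017, -0.449376)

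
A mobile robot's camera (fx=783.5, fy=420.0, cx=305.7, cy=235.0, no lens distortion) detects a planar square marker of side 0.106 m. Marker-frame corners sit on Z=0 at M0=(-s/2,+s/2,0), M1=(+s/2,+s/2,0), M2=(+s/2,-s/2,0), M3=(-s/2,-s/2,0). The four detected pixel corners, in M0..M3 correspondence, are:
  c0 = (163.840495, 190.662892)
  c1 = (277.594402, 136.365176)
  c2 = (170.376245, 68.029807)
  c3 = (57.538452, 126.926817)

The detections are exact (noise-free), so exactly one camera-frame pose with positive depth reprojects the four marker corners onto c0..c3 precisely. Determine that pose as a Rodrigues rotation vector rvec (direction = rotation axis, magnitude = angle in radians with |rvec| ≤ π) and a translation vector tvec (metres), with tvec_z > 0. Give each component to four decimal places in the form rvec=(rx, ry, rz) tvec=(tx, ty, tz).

Intrinsics K: fx=783.5, fy=420.0, cx=305.7, cy=235.0
Marker side s = 0.106 m; corners in marker frame (Z=0):
  M0 = (-0.0530, +0.0530, 0)
  M1 = (+0.0530, +0.0530, 0)
  M2 = (+0.0530, -0.0530, 0)
  M3 = (-0.0530, -0.0530, 0)
Detected image corners:
  c0 = (163.840495, 190.662892) px
  c1 = (277.594402, 136.365176) px
  c2 = (170.376245, 68.029807) px
  c3 = (57.538452, 126.926817) px
Planar DLT: solve 8×8 A·h = b for H (H[2,2]=1):
  H  [+1002.01902 +1057.33465 +166.98713]
  H  [-585.74653 +661.71009 +131.62115]
  H  [-0.39966 +0.30032 +1.00000]
B = K⁻¹H; ‖b₁‖=1.894668, ‖b₂‖=1.894668; λ = 2/(‖b₁‖+‖b₂‖) = 0.527797, sign → tz>0 ⇒ λ=+0.527797
r₁ = λ·B[:,0] = (+0.75730,-0.61806,-0.21094); r₂ = λ·B[:,1] = (+0.65042,+0.74285,+0.15851)
r₃ = r₁×r₂ = (+0.05873,-0.25724,+0.96456); SVD([r₁ r₂ r₃]) → R = UVᵀ:
  R  [+0.75730 +0.65042 +0.05873]
  R  [-0.61806 +0.74285 -0.25724]
  R  [-0.21094 +0.15851 +0.96456]
t = (-0.09344, -0.12991, +0.52780) m
tr R = 2.464719; θ = arccos((tr R − 1)/2) = 0.749016 rad = 42.915°
axis k = ((R−Rᵀ)₃₂, (R−Rᵀ)₁₃, (R−Rᵀ)₂₁) / (2 sinθ) = (+0.305286, +0.198020, -0.931444)
rvec = θ·k = (+0.228664, +0.148320, -0.697666)

rvec=(0.2287, 0.1483, -0.6977) tvec=(-0.0934, -0.1299, 0.5278)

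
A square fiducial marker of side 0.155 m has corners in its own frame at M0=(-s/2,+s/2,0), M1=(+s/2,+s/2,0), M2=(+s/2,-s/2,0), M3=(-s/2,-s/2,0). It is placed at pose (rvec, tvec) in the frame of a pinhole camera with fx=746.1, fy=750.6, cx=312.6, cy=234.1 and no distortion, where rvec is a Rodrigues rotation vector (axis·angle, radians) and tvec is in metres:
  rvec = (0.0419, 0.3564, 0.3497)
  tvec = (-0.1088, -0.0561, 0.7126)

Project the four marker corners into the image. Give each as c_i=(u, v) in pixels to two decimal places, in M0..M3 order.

c0=(110.42, 224.19) c1=(241.51, 280.83) c2=(295.73, 120.94) c3=(157.98, 74.42)

Intrinsics K: fx=746.1, fy=750.6, cx=312.6, cy=234.1
Marker side s = 0.155 m; corners in marker frame (Z=0):
  M0 = (-0.0775, +0.0775, 0)
  M1 = (+0.0775, +0.0775, 0)
  M2 = (+0.0775, -0.0775, 0)
  M3 = (-0.0775, -0.0775, 0)
rvec = (0.0419, 0.3564, 0.3497), |rvec| = θ = 0.50107 rad = 28.709°
Rodrigues: sinθ=0.48036, 1−cosθ=0.12293; R = I + sinθ·[k]× + (1−cosθ)·[k]×²:
    [+0.87793 -0.32794 +0.34885]
    [+0.34256 +0.93926 +0.02086]
    [-0.33450 +0.10119 +0.93695]
t = (-0.1088, -0.0561, 0.7126) m
M0: Pc = R·M0+t = (-0.20225, -0.00986, +0.74637); u = 746.1·(-0.20225)/0.74637 + 312.6 = 110.4173, v = 750.6·(-0.00986)/0.74637 + 234.1 = 224.1886
M1: Pc = R·M1+t = (-0.06618, +0.04324, +0.69452); u = 746.1·(-0.06618)/0.69452 + 312.6 = 241.5097, v = 750.6·(+0.04324)/0.69452 + 234.1 = 280.8331
M2: Pc = R·M2+t = (-0.01535, -0.10234, +0.67883); u = 746.1·(-0.01535)/0.67883 + 312.6 = 295.7343, v = 750.6·(-0.10234)/0.67883 + 234.1 = 120.9357
M3: Pc = R·M3+t = (-0.15142, -0.15544, +0.73068); u = 746.1·(-0.15142)/0.73068 + 312.6 = 157.9802, v = 750.6·(-0.15544)/0.73068 + 234.1 = 74.4211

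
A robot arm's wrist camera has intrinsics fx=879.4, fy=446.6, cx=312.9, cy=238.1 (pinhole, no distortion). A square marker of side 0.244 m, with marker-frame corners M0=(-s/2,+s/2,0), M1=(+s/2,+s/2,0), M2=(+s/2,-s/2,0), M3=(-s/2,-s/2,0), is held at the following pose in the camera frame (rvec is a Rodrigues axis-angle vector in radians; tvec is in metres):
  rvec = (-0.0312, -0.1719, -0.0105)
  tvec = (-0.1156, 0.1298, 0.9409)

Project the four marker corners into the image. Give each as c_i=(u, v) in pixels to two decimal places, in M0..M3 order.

Intrinsics K: fx=879.4, fy=446.6, cx=312.9, cy=238.1
Marker side s = 0.244 m; corners in marker frame (Z=0):
  M0 = (-0.1220, +0.1220, 0)
  M1 = (+0.1220, +0.1220, 0)
  M2 = (+0.1220, -0.1220, 0)
  M3 = (-0.1220, -0.1220, 0)
rvec = (-0.0312, -0.1719, -0.0105), |rvec| = θ = 0.17502 rad = 10.028°
Rodrigues: sinθ=0.17413, 1−cosθ=0.01528; R = I + sinθ·[k]× + (1−cosθ)·[k]×²:
    [+0.98521 +0.01312 -0.17086]
    [-0.00777 +0.99946 +0.03194]
    [+0.17119 -0.03014 +0.98478]
t = (-0.1156, 0.1298, 0.9409) m
M0: Pc = R·M0+t = (-0.23419, +0.25268, +0.91634); u = 879.4·(-0.23419)/0.91634 + 312.9 = 88.1459, v = 446.6·(+0.25268)/0.91634 + 238.1 = 361.2509
M1: Pc = R·M1+t = (+0.00620, +0.25079, +0.95811); u = 879.4·(+0.00620)/0.95811 + 312.9 = 318.5871, v = 446.6·(+0.25079)/0.95811 + 238.1 = 354.9981
M2: Pc = R·M2+t = (+0.00299, +0.00692, +0.96546); u = 879.4·(+0.00299)/0.96546 + 312.9 = 315.6276, v = 446.6·(+0.00692)/0.96546 + 238.1 = 241.3000
M3: Pc = R·M3+t = (-0.23740, +0.00881, +0.92369); u = 879.4·(-0.23740)/0.92369 + 312.9 = 86.8873, v = 446.6·(+0.00881)/0.92369 + 238.1 = 242.3616

c0=(88.15, 361.25) c1=(318.59, 355.00) c2=(315.63, 241.30) c3=(86.89, 242.36)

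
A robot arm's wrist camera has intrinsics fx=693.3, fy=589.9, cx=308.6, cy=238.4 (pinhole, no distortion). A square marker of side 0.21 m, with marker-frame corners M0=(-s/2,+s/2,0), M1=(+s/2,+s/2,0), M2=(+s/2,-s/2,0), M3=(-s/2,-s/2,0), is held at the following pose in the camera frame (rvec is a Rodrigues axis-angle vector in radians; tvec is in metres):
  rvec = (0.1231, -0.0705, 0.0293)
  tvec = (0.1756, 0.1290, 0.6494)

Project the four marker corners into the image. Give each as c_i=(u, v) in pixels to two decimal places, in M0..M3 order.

Intrinsics K: fx=693.3, fy=589.9, cx=308.6, cy=238.4
Marker side s = 0.21 m; corners in marker frame (Z=0):
  M0 = (-0.1050, +0.1050, 0)
  M1 = (+0.1050, +0.1050, 0)
  M2 = (+0.1050, -0.1050, 0)
  M3 = (-0.1050, -0.1050, 0)
rvec = (0.1231, -0.0705, 0.0293), |rvec| = θ = 0.14485 rad = 8.299°
Rodrigues: sinθ=0.14435, 1−cosθ=0.01047; R = I + sinθ·[k]× + (1−cosθ)·[k]×²:
    [+0.99709 -0.03353 -0.06845]
    [+0.02487 +0.99201 -0.12370]
    [+0.07205 +0.12164 +0.98996]
t = (0.1756, 0.1290, 0.6494) m
M0: Pc = R·M0+t = (+0.06738, +0.23055, +0.65461); u = 693.3·(+0.06738)/0.65461 + 308.6 = 379.9680, v = 589.9·(+0.23055)/0.65461 + 238.4 = 446.1606
M1: Pc = R·M1+t = (+0.27677, +0.23577, +0.66974); u = 693.3·(+0.27677)/0.66974 + 308.6 = 595.1112, v = 589.9·(+0.23577)/0.66974 + 238.4 = 446.0660
M2: Pc = R·M2+t = (+0.28382, +0.02745, +0.64419); u = 693.3·(+0.28382)/0.64419 + 308.6 = 614.0501, v = 589.9·(+0.02745)/0.64419 + 238.4 = 263.5366
M3: Pc = R·M3+t = (+0.07443, +0.02223, +0.62906); u = 693.3·(+0.07443)/0.62906 + 308.6 = 390.6262, v = 589.9·(+0.02223)/0.62906 + 238.4 = 259.2444

c0=(379.97, 446.16) c1=(595.11, 446.07) c2=(614.05, 263.54) c3=(390.63, 259.24)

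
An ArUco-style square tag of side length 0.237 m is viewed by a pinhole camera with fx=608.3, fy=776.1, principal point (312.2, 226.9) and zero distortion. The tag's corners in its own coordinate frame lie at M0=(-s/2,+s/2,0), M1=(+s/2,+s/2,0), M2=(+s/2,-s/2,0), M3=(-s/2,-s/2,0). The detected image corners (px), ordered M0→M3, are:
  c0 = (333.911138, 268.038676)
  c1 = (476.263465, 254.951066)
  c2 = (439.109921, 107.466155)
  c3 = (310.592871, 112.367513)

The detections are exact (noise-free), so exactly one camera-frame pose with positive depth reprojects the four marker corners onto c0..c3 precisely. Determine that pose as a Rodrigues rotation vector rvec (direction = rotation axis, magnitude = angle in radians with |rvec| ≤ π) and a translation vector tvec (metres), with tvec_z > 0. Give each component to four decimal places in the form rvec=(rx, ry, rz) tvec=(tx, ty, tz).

Intrinsics K: fx=608.3, fy=776.1, cx=312.2, cy=226.9
Marker side s = 0.237 m; corners in marker frame (Z=0):
  M0 = (-0.1185, +0.1185, 0)
  M1 = (+0.1185, +0.1185, 0)
  M2 = (+0.1185, -0.1185, 0)
  M3 = (-0.1185, -0.1185, 0)
Detected image corners:
  c0 = (333.911138, 268.038676) px
  c1 = (476.263465, 254.951066) px
  c2 = (439.109921, 107.466155) px
  c3 = (310.592871, 112.367513) px
Planar DLT: solve 8×8 A·h = b for H (H[2,2]=1):
  H  [+647.66871 -57.20324 +390.71945]
  H  [+0.09906 +550.83849 +181.32804]
  H  [+0.19966 -0.47561 +1.00000]
B = K⁻¹H; ‖b₁‖=0.984469, ‖b₂‖=0.984469; λ = 2/(‖b₁‖+‖b₂‖) = 1.015776, sign → tz>0 ⇒ λ=+1.015776
r₁ = λ·B[:,0] = (+0.97743,-0.05916,+0.20280); r₂ = λ·B[:,1] = (+0.15243,+0.86219,-0.48311)
r₃ = r₁×r₂ = (-0.14627,+0.50312,+0.85175); SVD([r₁ r₂ r₃]) → R = UVᵀ:
  R  [+0.97743 +0.15243 -0.14627]
  R  [-0.05916 +0.86219 +0.50312]
  R  [+0.20280 -0.48311 +0.85175]
t = (+0.13112, -0.05965, +1.01578) m
tr R = 2.691370; θ = arccos((tr R − 1)/2) = 0.562949 rad = 32.255°
axis k = ((R−Rᵀ)₃₂, (R−Rᵀ)₁₃, (R−Rᵀ)₂₁) / (2 sinθ) = (-0.923982, -0.327048, -0.198234)
rvec = θ·k = (-0.520155, -0.184111, -0.111596)

rvec=(-0.5202, -0.1841, -0.1116) tvec=(0.1311, -0.0596, 1.0158)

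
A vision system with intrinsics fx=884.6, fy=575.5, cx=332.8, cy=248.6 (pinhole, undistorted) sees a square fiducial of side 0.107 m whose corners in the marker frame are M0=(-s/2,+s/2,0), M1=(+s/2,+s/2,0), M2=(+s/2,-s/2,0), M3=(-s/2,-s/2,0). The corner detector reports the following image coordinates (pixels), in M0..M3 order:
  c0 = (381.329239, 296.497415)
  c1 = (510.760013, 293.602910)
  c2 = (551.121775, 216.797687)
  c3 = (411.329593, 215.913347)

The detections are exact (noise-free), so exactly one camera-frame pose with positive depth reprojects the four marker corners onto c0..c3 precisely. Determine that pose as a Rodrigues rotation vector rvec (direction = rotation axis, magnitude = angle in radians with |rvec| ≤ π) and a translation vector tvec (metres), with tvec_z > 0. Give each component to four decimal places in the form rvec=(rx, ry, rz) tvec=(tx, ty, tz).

rvec=(0.5938, -0.2929, 0.0820) tvec=(0.0956, 0.0099, 0.6422)

Intrinsics K: fx=884.6, fy=575.5, cx=332.8, cy=248.6
Marker side s = 0.107 m; corners in marker frame (Z=0):
  M0 = (-0.0535, +0.0535, 0)
  M1 = (+0.0535, +0.0535, 0)
  M2 = (+0.0535, -0.0535, 0)
  M3 = (-0.0535, -0.0535, 0)
Detected image corners:
  c0 = (381.329239, 296.497415) px
  c1 = (510.760013, 293.602910) px
  c2 = (551.121775, 216.797687) px
  c3 = (411.329593, 215.913347) px
Planar DLT: solve 8×8 A·h = b for H (H[2,2]=1):
  H  [+1468.91615 +59.21888 +464.49973]
  H  [+107.30862 +949.68269 +257.45762]
  H  [+0.45950 +0.83946 +1.00000]
B = K⁻¹H; ‖b₁‖=1.557065, ‖b₂‖=1.557065; λ = 2/(‖b₁‖+‖b₂‖) = 0.642234, sign → tz>0 ⇒ λ=+0.642234
r₁ = λ·B[:,0] = (+0.95543,-0.00773,+0.29511); r₂ = λ·B[:,1] = (-0.15984,+0.82692,+0.53913)
r₃ = r₁×r₂ = (-0.24819,-0.56227,+0.78883); SVD([r₁ r₂ r₃]) → R = UVᵀ:
  R  [+0.95543 -0.15984 -0.24819]
  R  [-0.00773 +0.82692 -0.56227]
  R  [+0.29511 +0.53913 +0.78883]
t = (+0.09562, +0.00988, +0.64223) m
tr R = 2.571179; θ = arccos((tr R − 1)/2) = 0.667148 rad = 38.225°
axis k = ((R−Rᵀ)₃₂, (R−Rᵀ)₁₃, (R−Rᵀ)₂₁) / (2 sinθ) = (+0.890025, -0.439029, +0.122918)
rvec = θ·k = (+0.593779, -0.292898, +0.082004)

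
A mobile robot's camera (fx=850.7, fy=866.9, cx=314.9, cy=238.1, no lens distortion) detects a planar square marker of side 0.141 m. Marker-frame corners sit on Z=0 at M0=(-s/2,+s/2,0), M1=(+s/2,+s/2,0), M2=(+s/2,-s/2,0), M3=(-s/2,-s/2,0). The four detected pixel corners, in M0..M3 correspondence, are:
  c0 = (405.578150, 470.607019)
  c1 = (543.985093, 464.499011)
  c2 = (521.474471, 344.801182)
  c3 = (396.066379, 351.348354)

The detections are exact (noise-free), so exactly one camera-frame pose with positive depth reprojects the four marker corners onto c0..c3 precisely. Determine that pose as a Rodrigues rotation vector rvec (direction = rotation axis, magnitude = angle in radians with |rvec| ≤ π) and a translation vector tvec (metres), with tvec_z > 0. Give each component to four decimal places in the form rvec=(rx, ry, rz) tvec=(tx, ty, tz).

Intrinsics K: fx=850.7, fy=866.9, cx=314.9, cy=238.1
Marker side s = 0.141 m; corners in marker frame (Z=0):
  M0 = (-0.0705, +0.0705, 0)
  M1 = (+0.0705, +0.0705, 0)
  M2 = (+0.0705, -0.0705, 0)
  M3 = (-0.0705, -0.0705, 0)
Detected image corners:
  c0 = (405.578150, 470.607019) px
  c1 = (543.985093, 464.499011) px
  c2 = (521.474471, 344.801182) px
  c3 = (396.066379, 351.348354) px
Planar DLT: solve 8×8 A·h = b for H (H[2,2]=1):
  H  [+904.01041 -209.32850 +466.09442]
  H  [-70.51408 +565.43734 +404.91641]
  H  [-0.06268 -0.69129 +1.00000]
B = K⁻¹H; ‖b₁‖=1.089565, ‖b₂‖=1.089565; λ = 2/(‖b₁‖+‖b₂‖) = 0.917798, sign → tz>0 ⇒ λ=+0.917798
r₁ = λ·B[:,0] = (+0.99661,-0.05885,-0.05753); r₂ = λ·B[:,1] = (+0.00902,+0.77290,-0.63447)
r₃ = r₁×r₂ = (+0.08180,+0.63180,+0.77081); SVD([r₁ r₂ r₃]) → R = UVᵀ:
  R  [+0.99661 +0.00902 +0.08180]
  R  [-0.05885 +0.77290 +0.63180]
  R  [-0.05753 -0.63447 +0.77081]
t = (+0.16312, +0.17661, +0.91780) m
tr R = 2.540310; θ = arccos((tr R − 1)/2) = 0.691713 rad = 39.632°
axis k = ((R−Rᵀ)₃₂, (R−Rᵀ)₁₃, (R−Rᵀ)₂₁) / (2 sinθ) = (-0.992593, +0.109218, -0.053204)
rvec = θ·k = (-0.686589, +0.075547, -0.036802)

rvec=(-0.6866, 0.0755, -0.0368) tvec=(0.1631, 0.1766, 0.9178)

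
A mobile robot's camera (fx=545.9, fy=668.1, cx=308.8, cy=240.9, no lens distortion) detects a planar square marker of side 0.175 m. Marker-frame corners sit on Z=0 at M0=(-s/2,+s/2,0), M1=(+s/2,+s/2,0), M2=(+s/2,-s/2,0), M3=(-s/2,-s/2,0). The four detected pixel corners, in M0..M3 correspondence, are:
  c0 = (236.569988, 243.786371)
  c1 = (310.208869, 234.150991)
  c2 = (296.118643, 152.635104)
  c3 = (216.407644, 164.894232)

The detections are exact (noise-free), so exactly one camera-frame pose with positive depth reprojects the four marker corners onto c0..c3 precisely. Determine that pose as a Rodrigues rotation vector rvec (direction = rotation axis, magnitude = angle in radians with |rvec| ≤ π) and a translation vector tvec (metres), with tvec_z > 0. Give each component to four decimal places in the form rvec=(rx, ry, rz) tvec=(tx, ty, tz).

rvec=(0.6348, 0.1099, -0.1479) tvec=(-0.0978, -0.0731, 1.2128)

Intrinsics K: fx=545.9, fy=668.1, cx=308.8, cy=240.9
Marker side s = 0.175 m; corners in marker frame (Z=0):
  M0 = (-0.0875, +0.0875, 0)
  M1 = (+0.0875, +0.0875, 0)
  M2 = (+0.0875, -0.0875, 0)
  M3 = (-0.0875, -0.0875, 0)
Detected image corners:
  c0 = (236.569988, 243.786371) px
  c1 = (310.208869, 234.150991) px
  c2 = (296.118643, 152.635104) px
  c3 = (216.407644, 164.894232) px
Planar DLT: solve 8×8 A·h = b for H (H[2,2]=1):
  H  [+405.24762 +225.07591 +264.77823]
  H  [-86.39617 +553.61771 +200.60795]
  H  [-0.12146 +0.47966 +1.00000]
B = K⁻¹H; ‖b₁‖=0.824548, ‖b₂‖=0.824548; λ = 2/(‖b₁‖+‖b₂‖) = 1.212786, sign → tz>0 ⇒ λ=+1.212786
r₁ = λ·B[:,0] = (+0.98364,-0.10372,-0.14731); r₂ = λ·B[:,1] = (+0.17097,+0.79521,+0.58173)
r₃ = r₁×r₂ = (+0.05681,-0.59739,+0.79993); SVD([r₁ r₂ r₃]) → R = UVᵀ:
  R  [+0.98364 +0.17097 +0.05681]
  R  [-0.10372 +0.79521 -0.59739]
  R  [-0.14731 +0.58173 +0.79993]
t = (-0.09780, -0.07314, +1.21279) m
tr R = 2.578784; θ = arccos((tr R − 1)/2) = 0.660978 rad = 37.871°
axis k = ((R−Rᵀ)₃₂, (R−Rᵀ)₁₃, (R−Rᵀ)₂₁) / (2 sinθ) = (+0.960369, +0.166249, -0.223725)
rvec = θ·k = (+0.634783, +0.109887, -0.147878)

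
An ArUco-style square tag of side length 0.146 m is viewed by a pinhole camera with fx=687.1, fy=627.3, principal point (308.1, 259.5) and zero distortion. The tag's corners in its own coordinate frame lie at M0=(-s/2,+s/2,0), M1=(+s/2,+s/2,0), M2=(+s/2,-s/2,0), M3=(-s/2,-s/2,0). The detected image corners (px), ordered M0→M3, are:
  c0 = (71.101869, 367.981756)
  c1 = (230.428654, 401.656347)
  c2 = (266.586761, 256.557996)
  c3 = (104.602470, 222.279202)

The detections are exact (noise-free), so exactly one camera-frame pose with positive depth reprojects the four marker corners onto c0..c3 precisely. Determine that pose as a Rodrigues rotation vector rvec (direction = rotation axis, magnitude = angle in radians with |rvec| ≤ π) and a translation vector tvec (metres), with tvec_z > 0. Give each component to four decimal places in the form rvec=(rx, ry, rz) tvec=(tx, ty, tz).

rvec=(0.0691, 0.0067, 0.2277) tvec=(-0.1240, 0.0516, 0.6085)

Intrinsics K: fx=687.1, fy=627.3, cx=308.1, cy=259.5
Marker side s = 0.146 m; corners in marker frame (Z=0):
  M0 = (-0.0730, +0.0730, 0)
  M1 = (+0.0730, +0.0730, 0)
  M2 = (+0.0730, -0.0730, 0)
  M3 = (-0.0730, -0.0730, 0)
Detected image corners:
  c0 = (71.101869, 367.981756) px
  c1 = (230.428654, 401.656347) px
  c2 = (266.586761, 256.557996) px
  c3 = (104.602470, 222.279202) px
Planar DLT: solve 8×8 A·h = b for H (H[2,2]=1):
  H  [+1100.62285 -219.43493 +168.04647]
  H  [+233.29006 +1031.38389 +312.72464]
  H  [+0.00189 +0.11371 +1.00000]
B = K⁻¹H; ‖b₁‖=1.643441, ‖b₂‖=1.643441; λ = 2/(‖b₁‖+‖b₂‖) = 0.608479, sign → tz>0 ⇒ λ=+0.608479
r₁ = λ·B[:,0] = (+0.97417,+0.22581,+0.00115); r₂ = λ·B[:,1] = (-0.22535,+0.97182,+0.06919)
r₃ = r₁×r₂ = (+0.01451,-0.06766,+0.99760); SVD([r₁ r₂ r₃]) → R = UVᵀ:
  R  [+0.97417 -0.22535 +0.01451]
  R  [+0.22581 +0.97182 -0.06766]
  R  [+0.00115 +0.06919 +0.99760]
t = (-0.12403, +0.05163, +0.60848) m
tr R = 2.943590; θ = arccos((tr R − 1)/2) = 0.238069 rad = 13.640°
axis k = ((R−Rᵀ)₃₂, (R−Rᵀ)₁₃, (R−Rᵀ)₂₁) / (2 sinθ) = (+0.290151, +0.028316, +0.956562)
rvec = θ·k = (+0.069076, +0.006741, +0.227728)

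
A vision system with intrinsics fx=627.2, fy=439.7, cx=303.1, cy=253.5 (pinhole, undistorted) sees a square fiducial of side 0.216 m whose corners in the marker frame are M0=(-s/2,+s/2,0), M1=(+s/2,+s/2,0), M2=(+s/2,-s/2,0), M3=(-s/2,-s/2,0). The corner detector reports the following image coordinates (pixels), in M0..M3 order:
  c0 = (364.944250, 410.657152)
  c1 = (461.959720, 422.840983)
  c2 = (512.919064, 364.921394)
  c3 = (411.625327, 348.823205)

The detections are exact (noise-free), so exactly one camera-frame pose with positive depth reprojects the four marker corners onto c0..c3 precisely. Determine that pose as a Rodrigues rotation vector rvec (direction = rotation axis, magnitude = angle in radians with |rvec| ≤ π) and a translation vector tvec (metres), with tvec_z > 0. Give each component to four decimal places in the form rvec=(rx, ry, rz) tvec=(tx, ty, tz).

Intrinsics K: fx=627.2, fy=439.7, cx=303.1, cy=253.5
Marker side s = 0.216 m; corners in marker frame (Z=0):
  M0 = (-0.1080, +0.1080, 0)
  M1 = (+0.1080, +0.1080, 0)
  M2 = (+0.1080, -0.1080, 0)
  M3 = (-0.1080, -0.1080, 0)
Detected image corners:
  c0 = (364.944250, 410.657152) px
  c1 = (461.959720, 422.840983) px
  c2 = (512.919064, 364.921394) px
  c3 = (411.625327, 348.823205) px
Planar DLT: solve 8×8 A·h = b for H (H[2,2]=1):
  H  [+558.92681 -89.45763 +438.26383]
  H  [+153.68984 +397.83932 +387.99568]
  H  [+0.22887 +0.31244 +1.00000]
B = K⁻¹H; ‖b₁‖=0.842005, ‖b₂‖=0.842005; λ = 2/(‖b₁‖+‖b₂‖) = 1.187641, sign → tz>0 ⇒ λ=+1.187641
r₁ = λ·B[:,0] = (+0.92701,+0.25841,+0.27181); r₂ = λ·B[:,1] = (-0.34872,+0.86064,+0.37107)
r₃ = r₁×r₂ = (-0.13804,-0.43877,+0.88793); SVD([r₁ r₂ r₃]) → R = UVᵀ:
  R  [+0.92701 -0.34872 -0.13804]
  R  [+0.25841 +0.86064 -0.43877]
  R  [+0.27181 +0.37107 +0.88793]
t = (+0.25594, +0.36328, +1.18764) m
tr R = 2.675582; θ = arccos((tr R − 1)/2) = 0.577571 rad = 33.092°
axis k = ((R−Rᵀ)₃₂, (R−Rᵀ)₁₃, (R−Rᵀ)₂₁) / (2 sinθ) = (+0.741622, -0.375330, +0.555988)
rvec = θ·k = (+0.428340, -0.216780, +0.321123)

rvec=(0.4283, -0.2168, 0.3211) tvec=(0.2559, 0.3633, 1.1876)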